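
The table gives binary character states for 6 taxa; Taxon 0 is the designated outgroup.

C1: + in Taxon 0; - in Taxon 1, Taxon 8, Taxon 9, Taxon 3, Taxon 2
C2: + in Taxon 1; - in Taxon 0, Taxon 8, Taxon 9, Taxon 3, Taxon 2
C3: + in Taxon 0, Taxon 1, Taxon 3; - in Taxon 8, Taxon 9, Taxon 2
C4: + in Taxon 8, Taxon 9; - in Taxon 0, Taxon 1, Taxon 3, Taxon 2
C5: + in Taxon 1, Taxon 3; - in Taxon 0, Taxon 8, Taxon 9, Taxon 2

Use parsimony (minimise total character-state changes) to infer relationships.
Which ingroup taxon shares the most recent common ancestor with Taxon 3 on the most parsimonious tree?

Character polarity is set by the outgroup: the derived state is whichever differs from the outgroup's state, so for C1, C3 the derived state is '-', and for the remaining characters it is '+'.
All ingroup taxa share the derived state '-' for C1; it defines the ingroup but does not resolve relationships within it.
C2 (derived state '+') is unique to Taxon 1 (autapomorphy; uninformative for grouping).
Only Taxon 2, Taxon 8, and Taxon 9 show the derived state '-' for C3, supporting them as a clade.
C4: derived state '+' in Taxon 8 and Taxon 9 only — synapomorphy for {Taxon 8, Taxon 9}.
Only Taxon 1 and Taxon 3 show the derived state '+' for C5, supporting them as a clade.
Most parsimonious ingroup topology: ((Taxon 1,Taxon 3),((Taxon 8,Taxon 9),Taxon 2)).
Taxon 3 and Taxon 1 form a cherry on this tree, so they are sister taxa.

Taxon 1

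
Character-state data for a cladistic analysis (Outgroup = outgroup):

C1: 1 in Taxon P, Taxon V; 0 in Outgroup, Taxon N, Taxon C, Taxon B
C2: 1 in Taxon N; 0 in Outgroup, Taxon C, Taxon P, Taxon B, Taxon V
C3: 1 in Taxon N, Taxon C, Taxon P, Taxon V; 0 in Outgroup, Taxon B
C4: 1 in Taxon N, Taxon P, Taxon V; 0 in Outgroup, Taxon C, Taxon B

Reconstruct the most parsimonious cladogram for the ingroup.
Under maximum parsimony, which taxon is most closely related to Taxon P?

The outgroup has state '0' for every character, so '1' is the derived state throughout.
Only Taxon P and Taxon V show the derived state '1' for C1, supporting them as a clade.
C2 (derived state '1') is unique to Taxon N (autapomorphy; uninformative for grouping).
Only Taxon C, Taxon N, Taxon P, and Taxon V show the derived state '1' for C3, supporting them as a clade.
C4 (derived state '1') is shared by Taxon N, Taxon P, and Taxon V — a synapomorphy uniting that clade.
Most parsimonious ingroup topology: (((Taxon N,(Taxon P,Taxon V)),Taxon C),Taxon B).
Taxon P and Taxon V form a cherry on this tree, so they are sister taxa.

Taxon V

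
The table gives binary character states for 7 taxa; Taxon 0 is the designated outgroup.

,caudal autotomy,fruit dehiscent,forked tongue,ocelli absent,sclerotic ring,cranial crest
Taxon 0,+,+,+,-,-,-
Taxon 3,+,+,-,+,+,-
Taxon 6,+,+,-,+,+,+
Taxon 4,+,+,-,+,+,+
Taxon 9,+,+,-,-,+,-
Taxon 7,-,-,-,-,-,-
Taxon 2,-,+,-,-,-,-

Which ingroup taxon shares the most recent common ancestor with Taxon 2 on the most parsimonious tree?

Taxon 7

Character polarity is set by the outgroup: the derived state is whichever differs from the outgroup's state, so for caudal autotomy, fruit dehiscent, forked tongue the derived state is '-', and for the remaining characters it is '+'.
caudal autotomy (derived state '-') is shared by Taxon 2 and Taxon 7 — a synapomorphy uniting that clade.
fruit dehiscent (derived state '-') is unique to Taxon 7 (autapomorphy; uninformative for grouping).
forked tongue (derived state '-') is shared by all ingroup taxa — unites the whole ingroup.
Only Taxon 3, Taxon 4, and Taxon 6 show the derived state '+' for ocelli absent, supporting them as a clade.
Only Taxon 3, Taxon 4, Taxon 6, and Taxon 9 show the derived state '+' for sclerotic ring, supporting them as a clade.
cranial crest: derived state '+' in Taxon 4 and Taxon 6 only — synapomorphy for {Taxon 4, Taxon 6}.
Most parsimonious ingroup topology: (((Taxon 3,(Taxon 6,Taxon 4)),Taxon 9),(Taxon 7,Taxon 2)).
Taxon 2 and Taxon 7 form a cherry on this tree, so they are sister taxa.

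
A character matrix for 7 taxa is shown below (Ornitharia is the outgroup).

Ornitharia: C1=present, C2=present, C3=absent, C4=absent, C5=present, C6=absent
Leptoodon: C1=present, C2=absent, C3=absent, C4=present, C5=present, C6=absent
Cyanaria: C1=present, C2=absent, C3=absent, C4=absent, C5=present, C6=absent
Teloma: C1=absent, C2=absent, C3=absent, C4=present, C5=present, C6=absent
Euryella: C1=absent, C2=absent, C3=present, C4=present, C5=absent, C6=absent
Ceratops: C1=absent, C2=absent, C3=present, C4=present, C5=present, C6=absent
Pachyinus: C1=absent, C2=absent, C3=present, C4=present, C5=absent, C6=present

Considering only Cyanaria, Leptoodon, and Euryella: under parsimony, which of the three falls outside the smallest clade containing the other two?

Cyanaria

Character polarity is set by the outgroup: the derived state is whichever differs from the outgroup's state, so for C1, C2, C5 the derived state is 'absent', and for the remaining characters it is 'present'.
C1: derived state 'absent' in Ceratops, Euryella, Pachyinus, and Teloma only — synapomorphy for {Ceratops, Euryella, Pachyinus, Teloma}.
C2 (derived state 'absent') is shared by all ingroup taxa — unites the whole ingroup.
C3 (derived state 'present') is shared by Ceratops, Euryella, and Pachyinus — a synapomorphy uniting that clade.
C4 (derived state 'present') is shared by Ceratops, Euryella, Leptoodon, Pachyinus, and Teloma — a synapomorphy uniting that clade.
C5 (derived state 'absent') is shared by Euryella and Pachyinus — a synapomorphy uniting that clade.
C6: derived state 'present' in Pachyinus only — an autapomorphy, so it tells us nothing about relationships among taxa.
Most parsimonious ingroup topology: ((Leptoodon,(Teloma,((Euryella,Pachyinus),Ceratops))),Cyanaria).
Euryella and Leptoodon share a more recent common ancestor with each other than either does with Cyanaria, so Cyanaria is the least closely related of the three.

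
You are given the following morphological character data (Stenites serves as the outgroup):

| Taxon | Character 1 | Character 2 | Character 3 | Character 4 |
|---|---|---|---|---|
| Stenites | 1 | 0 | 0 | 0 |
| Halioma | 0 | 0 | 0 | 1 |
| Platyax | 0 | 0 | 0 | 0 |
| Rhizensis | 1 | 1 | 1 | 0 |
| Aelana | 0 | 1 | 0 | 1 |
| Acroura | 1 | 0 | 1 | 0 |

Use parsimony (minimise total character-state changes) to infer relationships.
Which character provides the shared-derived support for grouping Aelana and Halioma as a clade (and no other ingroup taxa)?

Character polarity is set by the outgroup: the derived state is whichever differs from the outgroup's state, so for Character 1 the derived state is '0', and for the remaining characters it is '1'.
Character 1: derived state '0' in Aelana, Halioma, and Platyax only — synapomorphy for {Aelana, Halioma, Platyax}.
Character 2 groups Aelana and Rhizensis, which is incompatible with the clades supported by the remaining characters; treating it as convergent (homoplasy) costs fewer steps than any alternative tree.
Only Acroura and Rhizensis show the derived state '1' for Character 3, supporting them as a clade.
Only Aelana and Halioma show the derived state '1' for Character 4, supporting them as a clade.
Most parsimonious ingroup topology: (((Halioma,Aelana),Platyax),(Rhizensis,Acroura)).
The clade {Aelana, Halioma} is supported by Character 4: its derived state '1' occurs in exactly those taxa and in no other taxon (including the outgroup).

Character 4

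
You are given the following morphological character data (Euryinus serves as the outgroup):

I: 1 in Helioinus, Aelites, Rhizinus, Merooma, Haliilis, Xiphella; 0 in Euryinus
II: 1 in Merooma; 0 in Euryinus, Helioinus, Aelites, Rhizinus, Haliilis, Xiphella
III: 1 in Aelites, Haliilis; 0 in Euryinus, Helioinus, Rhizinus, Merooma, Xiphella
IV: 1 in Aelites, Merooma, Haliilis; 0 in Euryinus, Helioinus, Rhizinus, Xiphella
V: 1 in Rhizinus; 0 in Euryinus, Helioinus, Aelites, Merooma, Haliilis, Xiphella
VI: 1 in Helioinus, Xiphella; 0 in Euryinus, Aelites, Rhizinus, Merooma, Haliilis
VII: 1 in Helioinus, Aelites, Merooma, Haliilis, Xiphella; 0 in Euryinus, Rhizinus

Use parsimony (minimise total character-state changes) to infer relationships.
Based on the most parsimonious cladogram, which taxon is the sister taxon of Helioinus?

The outgroup has state '0' for every character, so '1' is the derived state throughout.
All ingroup taxa share the derived state '1' for I; it defines the ingroup but does not resolve relationships within it.
II: derived state '1' in Merooma only — an autapomorphy, so it tells us nothing about relationships among taxa.
Only Aelites and Haliilis show the derived state '1' for III, supporting them as a clade.
Only Aelites, Haliilis, and Merooma show the derived state '1' for IV, supporting them as a clade.
V (derived state '1') is unique to Rhizinus (autapomorphy; uninformative for grouping).
Only Helioinus and Xiphella show the derived state '1' for VI, supporting them as a clade.
Only Aelites, Haliilis, Helioinus, Merooma, and Xiphella show the derived state '1' for VII, supporting them as a clade.
Most parsimonious ingroup topology: (((Helioinus,Xiphella),((Aelites,Haliilis),Merooma)),Rhizinus).
Helioinus and Xiphella form a cherry on this tree, so they are sister taxa.

Xiphella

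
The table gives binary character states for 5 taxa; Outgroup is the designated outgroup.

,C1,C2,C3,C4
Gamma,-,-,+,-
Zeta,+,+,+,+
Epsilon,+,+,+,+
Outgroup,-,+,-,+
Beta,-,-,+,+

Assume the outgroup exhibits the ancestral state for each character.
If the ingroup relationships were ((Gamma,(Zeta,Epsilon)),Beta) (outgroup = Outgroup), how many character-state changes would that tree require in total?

Map each character onto ((Gamma,(Zeta,Epsilon)),Beta) (rooted by Outgroup) and count the minimum state changes it requires (Fitch parsimony):
C1: 1; C2: 2; C3: 1; C4: 1.
Total tree length = 5.

5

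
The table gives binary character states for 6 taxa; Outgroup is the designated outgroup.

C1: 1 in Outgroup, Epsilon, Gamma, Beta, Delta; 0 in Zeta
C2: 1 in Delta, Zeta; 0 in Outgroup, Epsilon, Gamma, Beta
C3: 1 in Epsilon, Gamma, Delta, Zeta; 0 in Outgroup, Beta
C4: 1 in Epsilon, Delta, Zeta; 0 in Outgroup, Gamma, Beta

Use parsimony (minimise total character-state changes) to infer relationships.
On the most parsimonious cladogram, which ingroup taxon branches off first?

Beta

Character polarity is set by the outgroup: the derived state is whichever differs from the outgroup's state, so for C1 the derived state is '0', and for the remaining characters it is '1'.
C1 (derived state '0') is unique to Zeta (autapomorphy; uninformative for grouping).
C2: derived state '1' in Delta and Zeta only — synapomorphy for {Delta, Zeta}.
C3: derived state '1' in Delta, Epsilon, Gamma, and Zeta only — synapomorphy for {Delta, Epsilon, Gamma, Zeta}.
C4 (derived state '1') is shared by Delta, Epsilon, and Zeta — a synapomorphy uniting that clade.
Most parsimonious ingroup topology: (((Epsilon,(Delta,Zeta)),Gamma),Beta).
Beta is sister to the clade containing all other ingroup taxa, so it is the earliest-diverging (most basal) ingroup lineage.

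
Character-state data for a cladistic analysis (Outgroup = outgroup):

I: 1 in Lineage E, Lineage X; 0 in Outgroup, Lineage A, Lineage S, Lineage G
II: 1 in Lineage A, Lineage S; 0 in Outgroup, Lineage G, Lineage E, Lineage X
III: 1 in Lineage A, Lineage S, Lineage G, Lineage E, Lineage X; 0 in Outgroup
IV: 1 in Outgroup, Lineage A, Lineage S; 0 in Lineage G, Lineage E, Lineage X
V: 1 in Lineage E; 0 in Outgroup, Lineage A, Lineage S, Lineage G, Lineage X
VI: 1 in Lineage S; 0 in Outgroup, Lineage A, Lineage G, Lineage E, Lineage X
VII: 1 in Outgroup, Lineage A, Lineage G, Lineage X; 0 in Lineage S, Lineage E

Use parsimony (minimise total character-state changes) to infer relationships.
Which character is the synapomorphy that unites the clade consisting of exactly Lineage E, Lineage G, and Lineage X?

Character polarity is set by the outgroup: the derived state is whichever differs from the outgroup's state, so for IV, VII the derived state is '0', and for the remaining characters it is '1'.
Only Lineage E and Lineage X show the derived state '1' for I, supporting them as a clade.
II (derived state '1') is shared by Lineage A and Lineage S — a synapomorphy uniting that clade.
III (derived state '1') is shared by all ingroup taxa — unites the whole ingroup.
Only Lineage E, Lineage G, and Lineage X show the derived state '0' for IV, supporting them as a clade.
V (derived state '1') is unique to Lineage E (autapomorphy; uninformative for grouping).
VI: derived state '1' in Lineage S only — an autapomorphy, so it tells us nothing about relationships among taxa.
VII groups Lineage E and Lineage S, which is incompatible with the clades supported by the remaining characters; treating it as convergent (homoplasy) costs fewer steps than any alternative tree.
Most parsimonious ingroup topology: ((Lineage A,Lineage S),(Lineage G,(Lineage E,Lineage X))).
The clade {Lineage E, Lineage G, Lineage X} is supported by IV: its derived state '0' occurs in exactly those taxa and in no other taxon (including the outgroup).

IV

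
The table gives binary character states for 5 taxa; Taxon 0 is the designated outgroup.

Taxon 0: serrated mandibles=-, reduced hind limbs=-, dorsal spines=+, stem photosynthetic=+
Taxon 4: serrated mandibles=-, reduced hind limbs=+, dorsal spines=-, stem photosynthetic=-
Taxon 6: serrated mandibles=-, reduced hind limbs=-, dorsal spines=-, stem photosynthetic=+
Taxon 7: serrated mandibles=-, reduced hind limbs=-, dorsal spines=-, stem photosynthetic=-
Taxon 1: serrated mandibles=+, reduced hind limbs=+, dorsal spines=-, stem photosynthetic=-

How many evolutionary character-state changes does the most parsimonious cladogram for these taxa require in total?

Character polarity is set by the outgroup: the derived state is whichever differs from the outgroup's state, so for dorsal spines, stem photosynthetic the derived state is '-', and for the remaining characters it is '+'.
serrated mandibles: derived state '+' in Taxon 1 only — an autapomorphy, so it tells us nothing about relationships among taxa.
Only Taxon 1 and Taxon 4 show the derived state '+' for reduced hind limbs, supporting them as a clade.
dorsal spines (derived state '-') is shared by all ingroup taxa — unites the whole ingroup.
stem photosynthetic: derived state '-' in Taxon 1, Taxon 4, and Taxon 7 only — synapomorphy for {Taxon 1, Taxon 4, Taxon 7}.
Most parsimonious ingroup topology: (((Taxon 4,Taxon 1),Taxon 7),Taxon 6).
Changes per character on this tree: serrated mandibles: 1; reduced hind limbs: 1; dorsal spines: 1; stem photosynthetic: 1.
Total = 4.

4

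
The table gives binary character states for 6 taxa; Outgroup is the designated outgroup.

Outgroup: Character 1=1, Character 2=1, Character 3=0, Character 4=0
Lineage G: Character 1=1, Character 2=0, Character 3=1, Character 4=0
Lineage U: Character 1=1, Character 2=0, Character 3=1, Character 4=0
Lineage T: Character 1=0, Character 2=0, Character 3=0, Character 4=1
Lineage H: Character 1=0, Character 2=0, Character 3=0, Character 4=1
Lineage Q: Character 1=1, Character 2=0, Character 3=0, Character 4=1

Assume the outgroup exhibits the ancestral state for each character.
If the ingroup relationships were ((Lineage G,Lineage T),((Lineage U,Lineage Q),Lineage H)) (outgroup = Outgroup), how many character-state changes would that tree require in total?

8

Map each character onto ((Lineage G,Lineage T),((Lineage U,Lineage Q),Lineage H)) (rooted by Outgroup) and count the minimum state changes it requires (Fitch parsimony):
Character 1: 2; Character 2: 1; Character 3: 2; Character 4: 3.
Total tree length = 8.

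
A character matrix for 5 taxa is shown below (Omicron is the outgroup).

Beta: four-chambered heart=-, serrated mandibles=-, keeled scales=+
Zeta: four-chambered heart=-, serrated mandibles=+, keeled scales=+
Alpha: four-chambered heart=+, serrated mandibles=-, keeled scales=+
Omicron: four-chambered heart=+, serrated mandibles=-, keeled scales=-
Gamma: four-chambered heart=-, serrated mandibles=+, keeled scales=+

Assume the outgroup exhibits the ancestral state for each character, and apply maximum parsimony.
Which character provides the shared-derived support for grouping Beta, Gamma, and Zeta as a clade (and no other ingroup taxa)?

Character polarity is set by the outgroup: the derived state is whichever differs from the outgroup's state, so for four-chambered heart the derived state is '-', and for the remaining characters it is '+'.
four-chambered heart: derived state '-' in Beta, Gamma, and Zeta only — synapomorphy for {Beta, Gamma, Zeta}.
serrated mandibles (derived state '+') is shared by Gamma and Zeta — a synapomorphy uniting that clade.
All ingroup taxa share the derived state '+' for keeled scales; it defines the ingroup but does not resolve relationships within it.
Most parsimonious ingroup topology: (((Zeta,Gamma),Beta),Alpha).
The clade {Beta, Gamma, Zeta} is supported by four-chambered heart: its derived state '-' occurs in exactly those taxa and in no other taxon (including the outgroup).

four-chambered heart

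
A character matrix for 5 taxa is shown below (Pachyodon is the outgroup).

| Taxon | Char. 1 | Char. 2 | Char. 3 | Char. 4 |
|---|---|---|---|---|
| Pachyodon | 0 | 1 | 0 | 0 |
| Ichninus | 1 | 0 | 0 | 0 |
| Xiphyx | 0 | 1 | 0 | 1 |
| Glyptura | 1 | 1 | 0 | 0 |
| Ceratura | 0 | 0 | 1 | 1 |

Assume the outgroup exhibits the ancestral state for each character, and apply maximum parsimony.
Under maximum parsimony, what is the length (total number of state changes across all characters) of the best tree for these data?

5

Character polarity is set by the outgroup: the derived state is whichever differs from the outgroup's state, so for Char. 2 the derived state is '0', and for the remaining characters it is '1'.
Only Glyptura and Ichninus show the derived state '1' for Char. 1, supporting them as a clade.
Char. 2 groups Ceratura and Ichninus, which is incompatible with the clades supported by the remaining characters; treating it as convergent (homoplasy) costs fewer steps than any alternative tree.
Char. 3 (derived state '1') is unique to Ceratura (autapomorphy; uninformative for grouping).
Char. 4 (derived state '1') is shared by Ceratura and Xiphyx — a synapomorphy uniting that clade.
Most parsimonious ingroup topology: ((Ichninus,Glyptura),(Xiphyx,Ceratura)).
Changes per character on this tree: Char. 1: 1; Char. 2: 2; Char. 3: 1; Char. 4: 1.
Total = 5.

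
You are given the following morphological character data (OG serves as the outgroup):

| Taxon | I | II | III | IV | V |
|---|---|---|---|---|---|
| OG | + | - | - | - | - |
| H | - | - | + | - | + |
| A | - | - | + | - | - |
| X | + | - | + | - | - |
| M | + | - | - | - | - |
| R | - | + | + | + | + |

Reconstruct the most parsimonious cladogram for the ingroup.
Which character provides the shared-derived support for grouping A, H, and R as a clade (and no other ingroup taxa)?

I

Character polarity is set by the outgroup: the derived state is whichever differs from the outgroup's state, so for I the derived state is '-', and for the remaining characters it is '+'.
Only A, H, and R show the derived state '-' for I, supporting them as a clade.
II: derived state '+' in R only — an autapomorphy, so it tells us nothing about relationships among taxa.
Only A, H, R, and X show the derived state '+' for III, supporting them as a clade.
IV (derived state '+') is unique to R (autapomorphy; uninformative for grouping).
V: derived state '+' in H and R only — synapomorphy for {H, R}.
Most parsimonious ingroup topology: (((A,(R,H)),X),M).
The clade {A, H, R} is supported by I: its derived state '-' occurs in exactly those taxa and in no other taxon (including the outgroup).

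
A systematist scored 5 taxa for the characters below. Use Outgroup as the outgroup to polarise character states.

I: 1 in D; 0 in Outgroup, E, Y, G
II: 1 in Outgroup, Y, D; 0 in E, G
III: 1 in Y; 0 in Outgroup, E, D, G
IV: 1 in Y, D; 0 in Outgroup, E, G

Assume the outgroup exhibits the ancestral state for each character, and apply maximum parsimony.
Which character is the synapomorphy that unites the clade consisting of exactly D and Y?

IV

Character polarity is set by the outgroup: the derived state is whichever differs from the outgroup's state, so for II the derived state is '0', and for the remaining characters it is '1'.
I: derived state '1' in D only — an autapomorphy, so it tells us nothing about relationships among taxa.
Only E and G show the derived state '0' for II, supporting them as a clade.
III: derived state '1' in Y only — an autapomorphy, so it tells us nothing about relationships among taxa.
Only D and Y show the derived state '1' for IV, supporting them as a clade.
Most parsimonious ingroup topology: ((E,G),(Y,D)).
The clade {D, Y} is supported by IV: its derived state '1' occurs in exactly those taxa and in no other taxon (including the outgroup).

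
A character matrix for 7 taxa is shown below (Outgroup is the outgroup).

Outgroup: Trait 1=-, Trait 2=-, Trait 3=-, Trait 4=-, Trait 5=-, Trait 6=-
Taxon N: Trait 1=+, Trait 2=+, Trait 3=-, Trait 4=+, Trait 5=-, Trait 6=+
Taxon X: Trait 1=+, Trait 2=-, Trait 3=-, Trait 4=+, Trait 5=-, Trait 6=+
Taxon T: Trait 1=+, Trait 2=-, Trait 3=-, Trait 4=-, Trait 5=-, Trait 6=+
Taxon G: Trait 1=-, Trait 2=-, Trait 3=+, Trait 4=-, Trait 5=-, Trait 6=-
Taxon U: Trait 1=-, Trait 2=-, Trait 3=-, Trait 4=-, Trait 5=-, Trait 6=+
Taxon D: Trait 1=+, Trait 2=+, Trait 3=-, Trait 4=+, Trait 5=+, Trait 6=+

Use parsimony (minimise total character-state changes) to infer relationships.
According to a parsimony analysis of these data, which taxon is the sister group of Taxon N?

The outgroup has state '-' for every character, so '+' is the derived state throughout.
Trait 1: derived state '+' in Taxon D, Taxon N, Taxon T, and Taxon X only — synapomorphy for {Taxon D, Taxon N, Taxon T, Taxon X}.
Trait 2: derived state '+' in Taxon D and Taxon N only — synapomorphy for {Taxon D, Taxon N}.
Trait 3: derived state '+' in Taxon G only — an autapomorphy, so it tells us nothing about relationships among taxa.
Trait 4: derived state '+' in Taxon D, Taxon N, and Taxon X only — synapomorphy for {Taxon D, Taxon N, Taxon X}.
Trait 5 (derived state '+') is unique to Taxon D (autapomorphy; uninformative for grouping).
Only Taxon D, Taxon N, Taxon T, Taxon U, and Taxon X show the derived state '+' for Trait 6, supporting them as a clade.
Most parsimonious ingroup topology: (((((Taxon N,Taxon D),Taxon X),Taxon T),Taxon U),Taxon G).
Taxon N and Taxon D form a cherry on this tree, so they are sister taxa.

Taxon D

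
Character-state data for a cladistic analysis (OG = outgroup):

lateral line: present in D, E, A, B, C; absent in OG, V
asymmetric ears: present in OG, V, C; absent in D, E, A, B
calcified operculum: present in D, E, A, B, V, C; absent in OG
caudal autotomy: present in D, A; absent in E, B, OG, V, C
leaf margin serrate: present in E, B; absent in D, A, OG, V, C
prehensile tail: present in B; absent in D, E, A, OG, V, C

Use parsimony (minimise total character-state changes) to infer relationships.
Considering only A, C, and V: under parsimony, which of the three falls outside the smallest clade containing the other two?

V

Character polarity is set by the outgroup: the derived state is whichever differs from the outgroup's state, so for asymmetric ears the derived state is 'absent', and for the remaining characters it is 'present'.
lateral line (derived state 'present') is shared by A, B, C, D, and E — a synapomorphy uniting that clade.
asymmetric ears: derived state 'absent' in A, B, D, and E only — synapomorphy for {A, B, D, E}.
All ingroup taxa share the derived state 'present' for calcified operculum; it defines the ingroup but does not resolve relationships within it.
Only A and D show the derived state 'present' for caudal autotomy, supporting them as a clade.
leaf margin serrate: derived state 'present' in B and E only — synapomorphy for {B, E}.
prehensile tail (derived state 'present') is unique to B (autapomorphy; uninformative for grouping).
Most parsimonious ingroup topology: (V,(((B,E),(A,D)),C)).
C and A share a more recent common ancestor with each other than either does with V, so V is the least closely related of the three.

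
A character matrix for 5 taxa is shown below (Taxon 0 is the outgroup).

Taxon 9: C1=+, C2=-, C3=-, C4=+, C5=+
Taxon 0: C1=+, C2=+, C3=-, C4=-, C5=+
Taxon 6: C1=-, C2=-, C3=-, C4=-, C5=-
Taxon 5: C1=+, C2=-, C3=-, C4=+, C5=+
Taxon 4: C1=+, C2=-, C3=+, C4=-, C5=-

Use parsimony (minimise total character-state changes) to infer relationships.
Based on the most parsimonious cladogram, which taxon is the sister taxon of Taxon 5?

Character polarity is set by the outgroup: the derived state is whichever differs from the outgroup's state, so for C1, C2, C5 the derived state is '-', and for the remaining characters it is '+'.
C1 (derived state '-') is unique to Taxon 6 (autapomorphy; uninformative for grouping).
C2 (derived state '-') is shared by all ingroup taxa — unites the whole ingroup.
C3: derived state '+' in Taxon 4 only — an autapomorphy, so it tells us nothing about relationships among taxa.
C4 (derived state '+') is shared by Taxon 5 and Taxon 9 — a synapomorphy uniting that clade.
C5: derived state '-' in Taxon 4 and Taxon 6 only — synapomorphy for {Taxon 4, Taxon 6}.
Most parsimonious ingroup topology: ((Taxon 5,Taxon 9),(Taxon 6,Taxon 4)).
Taxon 5 and Taxon 9 form a cherry on this tree, so they are sister taxa.

Taxon 9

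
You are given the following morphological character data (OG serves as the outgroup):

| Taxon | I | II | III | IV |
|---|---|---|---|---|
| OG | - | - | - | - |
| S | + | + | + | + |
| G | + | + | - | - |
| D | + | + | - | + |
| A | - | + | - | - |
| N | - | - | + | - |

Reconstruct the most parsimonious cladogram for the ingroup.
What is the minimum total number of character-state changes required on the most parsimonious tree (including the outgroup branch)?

5

The outgroup has state '-' for every character, so '+' is the derived state throughout.
I: derived state '+' in D, G, and S only — synapomorphy for {D, G, S}.
II (derived state '+') is shared by A, D, G, and S — a synapomorphy uniting that clade.
III groups N and S, which is incompatible with the clades supported by the remaining characters; treating it as convergent (homoplasy) costs fewer steps than any alternative tree.
IV (derived state '+') is shared by D and S — a synapomorphy uniting that clade.
Most parsimonious ingroup topology: ((((S,D),G),A),N).
Changes per character on this tree: I: 1; II: 1; III: 2; IV: 1.
Total = 5.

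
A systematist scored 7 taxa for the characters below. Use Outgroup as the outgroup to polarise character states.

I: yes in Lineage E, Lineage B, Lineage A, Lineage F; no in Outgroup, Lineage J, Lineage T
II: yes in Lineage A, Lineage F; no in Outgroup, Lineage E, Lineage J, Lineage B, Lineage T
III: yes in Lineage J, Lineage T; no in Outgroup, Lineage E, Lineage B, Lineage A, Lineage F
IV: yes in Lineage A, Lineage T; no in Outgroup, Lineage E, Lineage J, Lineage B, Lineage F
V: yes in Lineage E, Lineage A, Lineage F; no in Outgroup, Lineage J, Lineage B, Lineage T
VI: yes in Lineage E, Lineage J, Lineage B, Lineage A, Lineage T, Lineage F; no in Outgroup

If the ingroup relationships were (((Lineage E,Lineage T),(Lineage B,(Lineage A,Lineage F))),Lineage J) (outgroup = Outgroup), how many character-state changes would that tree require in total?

Map each character onto (((Lineage E,Lineage T),(Lineage B,(Lineage A,Lineage F))),Lineage J) (rooted by Outgroup) and count the minimum state changes it requires (Fitch parsimony):
I: 2; II: 1; III: 2; IV: 2; V: 2; VI: 1.
Total tree length = 10.

10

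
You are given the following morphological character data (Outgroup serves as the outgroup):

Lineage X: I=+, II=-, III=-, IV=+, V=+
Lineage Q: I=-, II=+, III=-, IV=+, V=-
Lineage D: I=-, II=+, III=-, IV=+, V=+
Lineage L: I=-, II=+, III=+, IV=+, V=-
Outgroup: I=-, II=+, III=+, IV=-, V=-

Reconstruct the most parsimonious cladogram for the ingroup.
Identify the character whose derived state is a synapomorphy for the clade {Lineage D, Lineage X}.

Character polarity is set by the outgroup: the derived state is whichever differs from the outgroup's state, so for II, III the derived state is '-', and for the remaining characters it is '+'.
I (derived state '+') is unique to Lineage X (autapomorphy; uninformative for grouping).
II: derived state '-' in Lineage X only — an autapomorphy, so it tells us nothing about relationships among taxa.
III (derived state '-') is shared by Lineage D, Lineage Q, and Lineage X — a synapomorphy uniting that clade.
All ingroup taxa share the derived state '+' for IV; it defines the ingroup but does not resolve relationships within it.
V (derived state '+') is shared by Lineage D and Lineage X — a synapomorphy uniting that clade.
Most parsimonious ingroup topology: ((Lineage Q,(Lineage D,Lineage X)),Lineage L).
The clade {Lineage D, Lineage X} is supported by V: its derived state '+' occurs in exactly those taxa and in no other taxon (including the outgroup).

V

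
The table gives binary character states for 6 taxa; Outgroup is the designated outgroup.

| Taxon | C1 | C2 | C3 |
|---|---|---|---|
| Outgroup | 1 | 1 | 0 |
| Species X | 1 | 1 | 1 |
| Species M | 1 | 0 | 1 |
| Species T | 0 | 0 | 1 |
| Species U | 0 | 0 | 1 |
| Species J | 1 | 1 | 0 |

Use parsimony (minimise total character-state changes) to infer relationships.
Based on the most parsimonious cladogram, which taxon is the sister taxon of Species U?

Character polarity is set by the outgroup: the derived state is whichever differs from the outgroup's state, so for C1, C2 the derived state is '0', and for the remaining characters it is '1'.
C1 (derived state '0') is shared by Species T and Species U — a synapomorphy uniting that clade.
C2: derived state '0' in Species M, Species T, and Species U only — synapomorphy for {Species M, Species T, Species U}.
C3: derived state '1' in Species M, Species T, Species U, and Species X only — synapomorphy for {Species M, Species T, Species U, Species X}.
Most parsimonious ingroup topology: ((Species X,(Species M,(Species T,Species U))),Species J).
Species U and Species T form a cherry on this tree, so they are sister taxa.

Species T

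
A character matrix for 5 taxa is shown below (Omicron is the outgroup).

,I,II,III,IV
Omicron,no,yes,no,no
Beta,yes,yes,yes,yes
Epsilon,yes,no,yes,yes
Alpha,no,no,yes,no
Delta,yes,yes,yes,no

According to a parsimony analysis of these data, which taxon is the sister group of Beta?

Character polarity is set by the outgroup: the derived state is whichever differs from the outgroup's state, so for II the derived state is 'no', and for the remaining characters it is 'yes'.
I: derived state 'yes' in Beta, Delta, and Epsilon only — synapomorphy for {Beta, Delta, Epsilon}.
II (state 'no') occurs in Alpha and Epsilon but conflicts with the nesting implied by the other characters — most parsimoniously interpreted as homoplasy.
III (derived state 'yes') is shared by all ingroup taxa — unites the whole ingroup.
IV (derived state 'yes') is shared by Beta and Epsilon — a synapomorphy uniting that clade.
Most parsimonious ingroup topology: (((Beta,Epsilon),Delta),Alpha).
Beta and Epsilon form a cherry on this tree, so they are sister taxa.

Epsilon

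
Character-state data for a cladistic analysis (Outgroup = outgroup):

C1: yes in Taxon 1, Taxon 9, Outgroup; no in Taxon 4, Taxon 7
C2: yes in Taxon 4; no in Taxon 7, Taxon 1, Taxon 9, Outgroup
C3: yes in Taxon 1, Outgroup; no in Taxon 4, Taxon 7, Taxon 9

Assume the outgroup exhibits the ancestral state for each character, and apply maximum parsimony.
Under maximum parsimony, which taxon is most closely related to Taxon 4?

Taxon 7

Character polarity is set by the outgroup: the derived state is whichever differs from the outgroup's state, so for C1, C3 the derived state is 'no', and for the remaining characters it is 'yes'.
Only Taxon 4 and Taxon 7 show the derived state 'no' for C1, supporting them as a clade.
C2 (derived state 'yes') is unique to Taxon 4 (autapomorphy; uninformative for grouping).
C3 (derived state 'no') is shared by Taxon 4, Taxon 7, and Taxon 9 — a synapomorphy uniting that clade.
Most parsimonious ingroup topology: ((Taxon 9,(Taxon 7,Taxon 4)),Taxon 1).
Taxon 4 and Taxon 7 form a cherry on this tree, so they are sister taxa.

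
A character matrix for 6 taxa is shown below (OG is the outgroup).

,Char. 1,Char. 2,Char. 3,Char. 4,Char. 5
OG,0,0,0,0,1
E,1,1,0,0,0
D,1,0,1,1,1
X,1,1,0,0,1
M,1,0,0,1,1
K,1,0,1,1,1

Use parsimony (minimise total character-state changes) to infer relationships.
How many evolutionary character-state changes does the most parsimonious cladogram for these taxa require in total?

5

Character polarity is set by the outgroup: the derived state is whichever differs from the outgroup's state, so for Char. 5 the derived state is '0', and for the remaining characters it is '1'.
All ingroup taxa share the derived state '1' for Char. 1; it defines the ingroup but does not resolve relationships within it.
Char. 2 (derived state '1') is shared by E and X — a synapomorphy uniting that clade.
Char. 3: derived state '1' in D and K only — synapomorphy for {D, K}.
Char. 4 (derived state '1') is shared by D, K, and M — a synapomorphy uniting that clade.
Char. 5 (derived state '0') is unique to E (autapomorphy; uninformative for grouping).
Most parsimonious ingroup topology: ((E,X),((D,K),M)).
Changes per character on this tree: Char. 1: 1; Char. 2: 1; Char. 3: 1; Char. 4: 1; Char. 5: 1.
Total = 5.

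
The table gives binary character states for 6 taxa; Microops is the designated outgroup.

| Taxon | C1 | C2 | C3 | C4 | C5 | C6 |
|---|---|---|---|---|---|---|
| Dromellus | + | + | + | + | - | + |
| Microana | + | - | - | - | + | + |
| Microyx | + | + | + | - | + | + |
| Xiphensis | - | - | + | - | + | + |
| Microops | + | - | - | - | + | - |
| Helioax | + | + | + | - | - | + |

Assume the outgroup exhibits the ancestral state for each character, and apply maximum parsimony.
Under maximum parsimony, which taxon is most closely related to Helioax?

Dromellus

Character polarity is set by the outgroup: the derived state is whichever differs from the outgroup's state, so for C1, C5 the derived state is '-', and for the remaining characters it is '+'.
C1: derived state '-' in Xiphensis only — an autapomorphy, so it tells us nothing about relationships among taxa.
C2 (derived state '+') is shared by Dromellus, Helioax, and Microyx — a synapomorphy uniting that clade.
C3: derived state '+' in Dromellus, Helioax, Microyx, and Xiphensis only — synapomorphy for {Dromellus, Helioax, Microyx, Xiphensis}.
C4: derived state '+' in Dromellus only — an autapomorphy, so it tells us nothing about relationships among taxa.
C5 (derived state '-') is shared by Dromellus and Helioax — a synapomorphy uniting that clade.
All ingroup taxa share the derived state '+' for C6; it defines the ingroup but does not resolve relationships within it.
Most parsimonious ingroup topology: (((Microyx,(Helioax,Dromellus)),Xiphensis),Microana).
Helioax and Dromellus form a cherry on this tree, so they are sister taxa.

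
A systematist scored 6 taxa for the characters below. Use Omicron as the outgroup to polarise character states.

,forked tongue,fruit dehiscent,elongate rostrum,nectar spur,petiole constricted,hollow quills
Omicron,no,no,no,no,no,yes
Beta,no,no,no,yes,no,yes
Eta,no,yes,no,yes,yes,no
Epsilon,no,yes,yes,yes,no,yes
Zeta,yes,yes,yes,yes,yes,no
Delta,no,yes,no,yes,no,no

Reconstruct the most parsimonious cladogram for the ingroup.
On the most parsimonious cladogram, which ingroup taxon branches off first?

Character polarity is set by the outgroup: the derived state is whichever differs from the outgroup's state, so for hollow quills the derived state is 'no', and for the remaining characters it is 'yes'.
forked tongue (derived state 'yes') is unique to Zeta (autapomorphy; uninformative for grouping).
fruit dehiscent: derived state 'yes' in Delta, Epsilon, Eta, and Zeta only — synapomorphy for {Delta, Epsilon, Eta, Zeta}.
elongate rostrum (state 'yes') occurs in Epsilon and Zeta but conflicts with the nesting implied by the other characters — most parsimoniously interpreted as homoplasy.
All ingroup taxa share the derived state 'yes' for nectar spur; it defines the ingroup but does not resolve relationships within it.
petiole constricted (derived state 'yes') is shared by Eta and Zeta — a synapomorphy uniting that clade.
Only Delta, Eta, and Zeta show the derived state 'no' for hollow quills, supporting them as a clade.
Most parsimonious ingroup topology: (Beta,(((Eta,Zeta),Delta),Epsilon)).
Beta is sister to the clade containing all other ingroup taxa, so it is the earliest-diverging (most basal) ingroup lineage.

Beta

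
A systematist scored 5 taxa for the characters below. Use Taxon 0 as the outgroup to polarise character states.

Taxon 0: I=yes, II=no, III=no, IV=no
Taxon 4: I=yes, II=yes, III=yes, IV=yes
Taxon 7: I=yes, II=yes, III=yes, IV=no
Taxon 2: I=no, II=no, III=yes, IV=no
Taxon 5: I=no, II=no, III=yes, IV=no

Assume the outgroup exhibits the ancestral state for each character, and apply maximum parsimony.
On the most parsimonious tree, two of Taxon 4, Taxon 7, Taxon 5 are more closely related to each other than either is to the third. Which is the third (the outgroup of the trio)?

Taxon 5

Character polarity is set by the outgroup: the derived state is whichever differs from the outgroup's state, so for I the derived state is 'no', and for the remaining characters it is 'yes'.
I: derived state 'no' in Taxon 2 and Taxon 5 only — synapomorphy for {Taxon 2, Taxon 5}.
II: derived state 'yes' in Taxon 4 and Taxon 7 only — synapomorphy for {Taxon 4, Taxon 7}.
All ingroup taxa share the derived state 'yes' for III; it defines the ingroup but does not resolve relationships within it.
IV (derived state 'yes') is unique to Taxon 4 (autapomorphy; uninformative for grouping).
Most parsimonious ingroup topology: ((Taxon 4,Taxon 7),(Taxon 2,Taxon 5)).
Taxon 7 and Taxon 4 share a more recent common ancestor with each other than either does with Taxon 5, so Taxon 5 is the least closely related of the three.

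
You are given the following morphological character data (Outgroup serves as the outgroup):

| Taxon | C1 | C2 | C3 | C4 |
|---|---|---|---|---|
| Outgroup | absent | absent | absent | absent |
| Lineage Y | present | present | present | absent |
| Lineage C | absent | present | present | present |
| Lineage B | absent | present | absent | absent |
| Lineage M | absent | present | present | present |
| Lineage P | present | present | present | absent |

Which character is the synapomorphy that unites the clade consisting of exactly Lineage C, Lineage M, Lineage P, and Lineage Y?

The outgroup has state 'absent' for every character, so 'present' is the derived state throughout.
C1: derived state 'present' in Lineage P and Lineage Y only — synapomorphy for {Lineage P, Lineage Y}.
All ingroup taxa share the derived state 'present' for C2; it defines the ingroup but does not resolve relationships within it.
C3 (derived state 'present') is shared by Lineage C, Lineage M, Lineage P, and Lineage Y — a synapomorphy uniting that clade.
C4: derived state 'present' in Lineage C and Lineage M only — synapomorphy for {Lineage C, Lineage M}.
Most parsimonious ingroup topology: (((Lineage Y,Lineage P),(Lineage C,Lineage M)),Lineage B).
The clade {Lineage C, Lineage M, Lineage P, Lineage Y} is supported by C3: its derived state 'present' occurs in exactly those taxa and in no other taxon (including the outgroup).

C3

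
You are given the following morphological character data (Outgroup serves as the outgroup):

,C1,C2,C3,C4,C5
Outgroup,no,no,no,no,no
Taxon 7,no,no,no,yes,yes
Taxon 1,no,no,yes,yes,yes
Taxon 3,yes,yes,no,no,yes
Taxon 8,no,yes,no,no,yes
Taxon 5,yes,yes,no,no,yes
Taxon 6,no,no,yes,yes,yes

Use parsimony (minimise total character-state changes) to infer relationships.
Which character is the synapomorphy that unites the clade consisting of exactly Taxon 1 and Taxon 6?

The outgroup has state 'no' for every character, so 'yes' is the derived state throughout.
C1: derived state 'yes' in Taxon 3 and Taxon 5 only — synapomorphy for {Taxon 3, Taxon 5}.
C2 (derived state 'yes') is shared by Taxon 3, Taxon 5, and Taxon 8 — a synapomorphy uniting that clade.
Only Taxon 1 and Taxon 6 show the derived state 'yes' for C3, supporting them as a clade.
C4: derived state 'yes' in Taxon 1, Taxon 6, and Taxon 7 only — synapomorphy for {Taxon 1, Taxon 6, Taxon 7}.
All ingroup taxa share the derived state 'yes' for C5; it defines the ingroup but does not resolve relationships within it.
Most parsimonious ingroup topology: ((Taxon 7,(Taxon 1,Taxon 6)),((Taxon 3,Taxon 5),Taxon 8)).
The clade {Taxon 1, Taxon 6} is supported by C3: its derived state 'yes' occurs in exactly those taxa and in no other taxon (including the outgroup).

C3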